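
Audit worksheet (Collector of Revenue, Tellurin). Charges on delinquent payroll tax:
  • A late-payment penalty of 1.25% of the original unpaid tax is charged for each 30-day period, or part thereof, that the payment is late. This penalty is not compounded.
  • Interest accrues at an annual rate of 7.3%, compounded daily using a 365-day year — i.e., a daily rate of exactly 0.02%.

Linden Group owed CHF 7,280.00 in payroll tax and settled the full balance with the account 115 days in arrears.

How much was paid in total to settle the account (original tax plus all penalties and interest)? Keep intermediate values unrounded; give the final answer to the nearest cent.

CHF 7,813.36

Penalty periods: ⌈115/30⌉ = 4; penalty = 4 × 1.25% × CHF 7,280.00 = CHF 364.00
Interest: CHF 7,280.00 × ((1 + 0.0002)^115 − 1) = CHF 7,280.00 × 0.02326419… = CHF 169.3633…
Total = CHF 7,280.00 + CHF 364.0000 + CHF 169.3633… = CHF 7,813.36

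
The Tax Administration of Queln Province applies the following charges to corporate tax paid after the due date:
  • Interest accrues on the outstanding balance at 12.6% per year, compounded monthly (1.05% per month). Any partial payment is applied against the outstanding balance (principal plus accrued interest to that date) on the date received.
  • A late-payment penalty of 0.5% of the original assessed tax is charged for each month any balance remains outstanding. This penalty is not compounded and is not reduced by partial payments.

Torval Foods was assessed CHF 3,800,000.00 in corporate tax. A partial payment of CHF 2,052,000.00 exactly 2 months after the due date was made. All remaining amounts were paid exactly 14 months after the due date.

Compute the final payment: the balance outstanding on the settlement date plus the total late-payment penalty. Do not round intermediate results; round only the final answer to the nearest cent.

CHF 2,338,354.37

Balance at month 2: CHF 3,800,000.0000 × (1 + 0.0105)^2 = CHF 3,880,218.9500
After CHF 2,052,000.00 payment: CHF 3,880,218.9500 − CHF 2,052,000.00 = CHF 1,828,218.9500
Balance at month 14: CHF 1,828,218.9500 × (1 + 0.0105)^12 = CHF 2,072,354.3662…
Penalty: 14 × 0.5% × CHF 3,800,000.00 = CHF 266,000.00
Final settlement = outstanding balance + penalty = CHF 2,072,354.3662… + CHF 266,000.00 = CHF 2,338,354.37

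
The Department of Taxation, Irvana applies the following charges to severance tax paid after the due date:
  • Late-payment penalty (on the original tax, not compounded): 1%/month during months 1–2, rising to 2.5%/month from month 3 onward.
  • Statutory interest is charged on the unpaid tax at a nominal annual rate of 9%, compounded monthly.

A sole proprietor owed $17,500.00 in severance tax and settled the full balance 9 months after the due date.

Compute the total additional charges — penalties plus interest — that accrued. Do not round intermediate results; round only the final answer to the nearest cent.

$4,629.81

Penalty, months 1–2: 2 × 1% × $17,500.00 = $350.00
Penalty, months 3–9: 7 × 2.5% × $17,500.00 = $3,062.50
Interest (9%/yr ÷ 12 = 0.75%/month): $17,500.00 × ((1 + 0.0075)^9 − 1) = $1,217.3147…
Penalties + interest = $3,412.5000 + $1,217.3147… = $4,629.81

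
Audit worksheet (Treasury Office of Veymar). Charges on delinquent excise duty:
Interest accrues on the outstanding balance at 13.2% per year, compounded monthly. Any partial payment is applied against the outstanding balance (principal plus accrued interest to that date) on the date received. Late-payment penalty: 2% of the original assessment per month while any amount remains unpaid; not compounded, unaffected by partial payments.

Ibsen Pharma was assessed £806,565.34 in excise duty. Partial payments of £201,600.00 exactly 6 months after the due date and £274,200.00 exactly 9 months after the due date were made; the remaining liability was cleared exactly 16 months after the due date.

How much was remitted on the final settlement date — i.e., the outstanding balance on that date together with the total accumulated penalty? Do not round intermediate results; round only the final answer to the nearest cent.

£698,026.73

Monthly rate = 13.2% ÷ 12 = 1.1%
Balance at month 6: £806,565.3400 × (1 + 0.011)^6 = £861,284.2172…
After £201,600.00 payment: £861,284.2172… − £201,600.00 = £659,684.2172…
Balance at month 9: £659,684.2172… × (1 + 0.011)^3 = £681,694.1398…
After £274,200.00 payment: £681,694.1398… − £274,200.00 = £407,494.1398…
Balance at month 16: £407,494.1398… × (1 + 0.011)^7 = £439,925.8245…
Penalty: 16 × 2% × £806,565.34 = £258,100.91…
Final settlement = outstanding balance + penalty = £439,925.8245… + £258,100.91… = £698,026.73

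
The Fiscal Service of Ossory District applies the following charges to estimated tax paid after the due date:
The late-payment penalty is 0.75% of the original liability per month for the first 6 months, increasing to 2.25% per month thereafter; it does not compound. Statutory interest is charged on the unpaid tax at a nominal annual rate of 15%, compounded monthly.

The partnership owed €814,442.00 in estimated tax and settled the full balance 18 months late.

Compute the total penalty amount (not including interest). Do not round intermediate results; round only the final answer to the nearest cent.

€256,549.23

Penalty, months 1–6: 6 × 0.75% × €814,442.00 = €36,649.89
Penalty, months 7–18: 12 × 2.25% × €814,442.00 = €219,899.34
Total penalty = €36,649.89 + €219,899.34 = €256,549.23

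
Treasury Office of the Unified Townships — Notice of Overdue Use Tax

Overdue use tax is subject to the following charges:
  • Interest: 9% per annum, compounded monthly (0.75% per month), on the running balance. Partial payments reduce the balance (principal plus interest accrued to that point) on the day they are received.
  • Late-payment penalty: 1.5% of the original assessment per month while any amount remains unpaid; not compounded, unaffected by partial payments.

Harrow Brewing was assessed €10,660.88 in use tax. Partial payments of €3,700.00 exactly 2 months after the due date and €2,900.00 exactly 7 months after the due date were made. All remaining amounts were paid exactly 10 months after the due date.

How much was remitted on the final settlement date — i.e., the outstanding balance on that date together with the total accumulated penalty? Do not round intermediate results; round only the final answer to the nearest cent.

Balance at month 2: €10,660.8800 × (1 + 0.0075)^2 = €10,821.3929…
After €3,700.00 payment: €10,821.3929… − €3,700.00 = €7,121.3929…
Balance at month 7: €7,121.3929… × (1 + 0.0075)^5 = €7,392.4810…
After €2,900.00 payment: €7,392.4810… − €2,900.00 = €4,492.4810…
Balance at month 10: €4,492.4810… × (1 + 0.0075)^3 = €4,594.3219…
Penalty: 10 × 1.5% × €10,660.88 = €1,599.13…
Final settlement = outstanding balance + penalty = €4,594.3219… + €1,599.13… = €6,193.45

€6,193.45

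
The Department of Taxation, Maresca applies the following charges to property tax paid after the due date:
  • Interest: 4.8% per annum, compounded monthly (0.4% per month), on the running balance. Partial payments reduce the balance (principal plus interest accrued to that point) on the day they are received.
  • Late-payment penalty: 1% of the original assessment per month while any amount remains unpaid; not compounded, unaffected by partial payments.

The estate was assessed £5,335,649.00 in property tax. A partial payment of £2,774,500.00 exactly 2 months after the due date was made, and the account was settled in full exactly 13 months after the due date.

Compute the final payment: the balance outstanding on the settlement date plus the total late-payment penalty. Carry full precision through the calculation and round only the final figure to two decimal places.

Balance at month 2: £5,335,649.0000 × (1 + 0.004)^2 = £5,378,419.5624…
After £2,774,500.00 payment: £5,378,419.5624… − £2,774,500.00 = £2,603,919.5624…
Balance at month 13: £2,603,919.5624… × (1 + 0.004)^11 = £2,720,811.1910…
Penalty: 13 × 1% × £5,335,649.00 = £693,634.37
Final settlement = outstanding balance + penalty = £2,720,811.1910… + £693,634.37 = £3,414,445.56

£3,414,445.56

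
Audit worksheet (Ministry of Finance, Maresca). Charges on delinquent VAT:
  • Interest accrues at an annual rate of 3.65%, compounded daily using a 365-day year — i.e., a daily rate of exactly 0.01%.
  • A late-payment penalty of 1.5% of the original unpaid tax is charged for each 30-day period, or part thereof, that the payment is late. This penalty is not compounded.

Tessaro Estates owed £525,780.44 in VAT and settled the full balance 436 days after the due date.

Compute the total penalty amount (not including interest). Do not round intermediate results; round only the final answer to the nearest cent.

Penalty periods: ⌈436/30⌉ = 15; penalty = 15 × 1.5% × £525,780.44 = £118,300.60…

£118,300.60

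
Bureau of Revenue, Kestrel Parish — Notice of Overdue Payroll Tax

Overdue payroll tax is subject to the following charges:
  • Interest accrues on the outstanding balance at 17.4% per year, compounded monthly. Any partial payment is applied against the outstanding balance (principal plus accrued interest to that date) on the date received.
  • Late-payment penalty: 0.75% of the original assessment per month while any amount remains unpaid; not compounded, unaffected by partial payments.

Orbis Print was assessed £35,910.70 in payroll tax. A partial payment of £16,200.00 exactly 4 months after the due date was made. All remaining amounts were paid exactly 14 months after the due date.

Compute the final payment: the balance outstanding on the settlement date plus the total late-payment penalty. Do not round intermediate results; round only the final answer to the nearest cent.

£28,991.40

Monthly rate = 17.4% ÷ 12 = 1.45%
Balance at month 4: £35,910.7000 × (1 + 0.0145)^4 = £38,039.2614…
After £16,200.00 payment: £38,039.2614… − £16,200.00 = £21,839.2614…
Balance at month 14: £21,839.2614… × (1 + 0.0145)^10 = £25,220.7769…
Penalty: 14 × 0.75% × £35,910.70 = £3,770.62…
Final settlement = outstanding balance + penalty = £25,220.7769… + £3,770.62… = £28,991.40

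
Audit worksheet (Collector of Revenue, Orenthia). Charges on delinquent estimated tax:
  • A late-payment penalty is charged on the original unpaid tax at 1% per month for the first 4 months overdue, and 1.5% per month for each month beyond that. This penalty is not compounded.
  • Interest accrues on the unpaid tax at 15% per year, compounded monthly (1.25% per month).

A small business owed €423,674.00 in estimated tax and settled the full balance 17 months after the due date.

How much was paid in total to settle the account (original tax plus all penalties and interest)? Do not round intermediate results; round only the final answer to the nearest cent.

€622,859.32

Penalty, months 1–4: 4 × 1% × €423,674.00 = €16,946.96
Penalty, months 5–17: 13 × 1.5% × €423,674.00 = €82,616.43
Interest: €423,674.00 × ((1 + 0.0125)^17 − 1) = €423,674.00 × 0.2351382… = €99,621.9278…
Total = €423,674.00 + €99,563.3900 + €99,621.9278… = €622,859.32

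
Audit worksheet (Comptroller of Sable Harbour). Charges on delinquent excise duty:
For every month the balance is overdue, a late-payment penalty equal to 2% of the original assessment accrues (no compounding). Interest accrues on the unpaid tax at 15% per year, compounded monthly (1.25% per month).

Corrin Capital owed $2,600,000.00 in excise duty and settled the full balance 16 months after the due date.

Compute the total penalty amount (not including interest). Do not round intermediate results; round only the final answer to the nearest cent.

$832,000.00

Late-payment penalty = 2% × $2,600,000.00 × 16 mo = $832,000.00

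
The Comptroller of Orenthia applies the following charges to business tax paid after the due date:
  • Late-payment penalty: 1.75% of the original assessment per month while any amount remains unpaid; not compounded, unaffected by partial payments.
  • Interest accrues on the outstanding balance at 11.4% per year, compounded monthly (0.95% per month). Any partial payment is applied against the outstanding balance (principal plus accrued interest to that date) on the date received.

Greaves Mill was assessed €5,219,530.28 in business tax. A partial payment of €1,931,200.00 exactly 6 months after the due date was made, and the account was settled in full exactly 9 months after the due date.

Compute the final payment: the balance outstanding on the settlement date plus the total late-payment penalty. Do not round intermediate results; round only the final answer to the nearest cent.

Balance at month 6: €5,219,530.2800 × (1 + 0.0095)^6 = €5,524,199.5871…
After €1,931,200.00 payment: €5,524,199.5871… − €1,931,200.00 = €3,592,999.5871…
Balance at month 9: €3,592,999.5871… × (1 + 0.0095)^3 = €3,696,375.9605…
Penalty: 9 × 1.75% × €5,219,530.28 = €822,076.02…
Final settlement = outstanding balance + penalty = €3,696,375.9605… + €822,076.02… = €4,518,451.98

€4,518,451.98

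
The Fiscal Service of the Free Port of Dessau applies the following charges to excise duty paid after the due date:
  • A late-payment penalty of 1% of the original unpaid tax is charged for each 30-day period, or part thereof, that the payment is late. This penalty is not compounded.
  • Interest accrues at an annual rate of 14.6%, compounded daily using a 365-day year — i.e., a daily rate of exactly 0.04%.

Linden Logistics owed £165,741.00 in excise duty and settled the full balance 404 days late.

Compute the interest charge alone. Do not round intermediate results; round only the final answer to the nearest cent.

Interest: £165,741.00 × ((1 + 0.0004)^404 − 1) = £165,741.00 × 0.17535201… = £29,063.0181…

£29,063.02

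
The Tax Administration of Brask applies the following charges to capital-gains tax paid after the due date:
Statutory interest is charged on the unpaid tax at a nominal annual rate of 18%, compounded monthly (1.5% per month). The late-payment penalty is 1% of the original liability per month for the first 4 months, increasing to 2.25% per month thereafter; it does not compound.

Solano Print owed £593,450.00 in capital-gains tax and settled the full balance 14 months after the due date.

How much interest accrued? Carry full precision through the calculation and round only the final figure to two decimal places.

£137,535.44

Interest: £593,450.00 × ((1 + 0.015)^14 − 1) = £593,450.00 × 0.2317557… = £137,535.4384…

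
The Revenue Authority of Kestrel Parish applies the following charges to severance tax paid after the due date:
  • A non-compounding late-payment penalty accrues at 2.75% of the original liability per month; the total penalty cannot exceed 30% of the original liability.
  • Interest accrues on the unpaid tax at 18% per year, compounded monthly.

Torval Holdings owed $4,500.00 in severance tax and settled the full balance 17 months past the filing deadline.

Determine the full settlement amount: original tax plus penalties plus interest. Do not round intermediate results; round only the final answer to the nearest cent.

Penalty (uncapped): 17 × 2.75% × $4,500.00 = $2,103.75; cap = 30% × $4,500.00 = $1,350.00 → penalty = $1,350.00
Interest (18%/yr ÷ 12 = 1.5%/month): $4,500.00 × ((1 + 0.015)^17 − 1) = $1,296.0915…
Total = $4,500.00 + $1,350.0000 + $1,296.0915… = $7,146.09

$7,146.09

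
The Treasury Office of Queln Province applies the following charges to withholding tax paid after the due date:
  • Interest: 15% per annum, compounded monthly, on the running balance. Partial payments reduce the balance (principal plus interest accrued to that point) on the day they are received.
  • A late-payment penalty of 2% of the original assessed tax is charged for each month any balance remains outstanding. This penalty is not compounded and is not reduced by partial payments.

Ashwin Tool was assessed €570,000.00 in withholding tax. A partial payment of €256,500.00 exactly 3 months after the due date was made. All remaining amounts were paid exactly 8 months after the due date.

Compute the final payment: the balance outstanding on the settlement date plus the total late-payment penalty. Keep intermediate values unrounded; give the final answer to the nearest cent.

€447,820.01

Monthly rate = 15% ÷ 12 = 1.25%
Balance at month 3: €570,000.0000 × (1 + 0.0125)^3 = €591,643.3008…
After €256,500.00 payment: €591,643.3008… − €256,500.00 = €335,143.3008…
Balance at month 8: €335,143.3008… × (1 + 0.0125)^5 = €356,620.0053…
Penalty: 8 × 2% × €570,000.00 = €91,200.00
Final settlement = outstanding balance + penalty = €356,620.0053… + €91,200.00 = €447,820.01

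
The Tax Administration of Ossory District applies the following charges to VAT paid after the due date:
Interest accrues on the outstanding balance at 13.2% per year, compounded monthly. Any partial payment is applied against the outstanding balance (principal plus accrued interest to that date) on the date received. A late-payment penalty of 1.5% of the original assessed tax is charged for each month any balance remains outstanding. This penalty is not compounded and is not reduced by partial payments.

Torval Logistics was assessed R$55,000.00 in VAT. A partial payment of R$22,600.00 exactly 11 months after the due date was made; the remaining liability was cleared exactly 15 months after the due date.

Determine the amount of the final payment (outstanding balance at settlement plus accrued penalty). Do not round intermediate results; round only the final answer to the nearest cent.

Monthly rate = 13.2% ÷ 12 = 1.1%
Balance at month 11: R$55,000.0000 × (1 + 0.011)^11 = R$62,033.3737…
After R$22,600.00 payment: R$62,033.3737… − R$22,600.00 = R$39,433.3737…
Balance at month 15: R$39,433.3737… × (1 + 0.011)^4 = R$41,197.2813…
Penalty: 15 × 1.5% × R$55,000.00 = R$12,375.00
Final settlement = outstanding balance + penalty = R$41,197.2813… + R$12,375.00 = R$53,572.28

R$53,572.28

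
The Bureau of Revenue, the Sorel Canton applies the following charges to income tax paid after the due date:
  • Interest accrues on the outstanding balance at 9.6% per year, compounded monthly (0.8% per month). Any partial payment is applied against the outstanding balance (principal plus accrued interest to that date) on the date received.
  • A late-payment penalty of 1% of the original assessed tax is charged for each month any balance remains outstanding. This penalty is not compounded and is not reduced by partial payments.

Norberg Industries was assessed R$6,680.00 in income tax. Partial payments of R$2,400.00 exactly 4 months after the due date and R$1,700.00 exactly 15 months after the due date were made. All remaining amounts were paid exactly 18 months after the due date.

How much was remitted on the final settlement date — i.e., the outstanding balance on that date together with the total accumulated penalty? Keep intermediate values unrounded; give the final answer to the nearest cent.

Balance at month 4: R$6,680.0000 × (1 + 0.008)^4 = R$6,896.3388…
After R$2,400.00 payment: R$6,896.3388… − R$2,400.00 = R$4,496.3388…
Balance at month 15: R$4,496.3388… × (1 + 0.008)^11 = R$4,908.2298…
After R$1,700.00 payment: R$4,908.2298… − R$1,700.00 = R$3,208.2298…
Balance at month 18: R$3,208.2298… × (1 + 0.008)^3 = R$3,285.8449…
Penalty: 18 × 1% × R$6,680.00 = R$1,202.40
Final settlement = outstanding balance + penalty = R$3,285.8449… + R$1,202.40 = R$4,488.24

R$4,488.24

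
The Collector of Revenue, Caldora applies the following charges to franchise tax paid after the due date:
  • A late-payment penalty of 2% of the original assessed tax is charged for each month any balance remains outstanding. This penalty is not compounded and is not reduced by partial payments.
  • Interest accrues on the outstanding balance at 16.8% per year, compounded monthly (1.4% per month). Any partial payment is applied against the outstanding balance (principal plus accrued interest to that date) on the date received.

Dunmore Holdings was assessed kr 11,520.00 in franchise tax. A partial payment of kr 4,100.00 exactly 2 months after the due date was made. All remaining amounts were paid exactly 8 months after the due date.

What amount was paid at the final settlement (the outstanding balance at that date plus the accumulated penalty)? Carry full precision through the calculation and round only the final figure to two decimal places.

kr 10,261.78

Balance at month 2: kr 11,520.0000 × (1 + 0.014)^2 = kr 11,844.8179…
After kr 4,100.00 payment: kr 11,844.8179… − kr 4,100.00 = kr 7,744.8179…
Balance at month 8: kr 7,744.8179… × (1 + 0.014)^6 = kr 8,418.5819…
Penalty: 8 × 2% × kr 11,520.00 = kr 1,843.20
Final settlement = outstanding balance + penalty = kr 8,418.5819… + kr 1,843.20 = kr 10,261.78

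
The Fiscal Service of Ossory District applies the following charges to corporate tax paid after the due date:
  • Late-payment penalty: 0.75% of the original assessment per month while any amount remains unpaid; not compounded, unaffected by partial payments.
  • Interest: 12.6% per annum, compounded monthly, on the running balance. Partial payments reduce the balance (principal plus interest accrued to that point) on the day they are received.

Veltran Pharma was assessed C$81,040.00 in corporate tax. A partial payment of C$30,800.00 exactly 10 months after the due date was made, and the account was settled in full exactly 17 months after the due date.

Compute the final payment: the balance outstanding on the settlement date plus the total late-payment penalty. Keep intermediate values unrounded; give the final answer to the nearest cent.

Monthly rate = 12.6% ÷ 12 = 1.05%
Balance at month 10: C$81,040.0000 × (1 + 0.0105)^10 = C$89,962.7269…
After C$30,800.00 payment: C$89,962.7269… − C$30,800.00 = C$59,162.7269…
Balance at month 17: C$59,162.7269… × (1 + 0.0105)^7 = C$63,650.5862…
Penalty: 17 × 0.75% × C$81,040.00 = C$10,332.60
Final settlement = outstanding balance + penalty = C$63,650.5862… + C$10,332.60 = C$73,983.19

C$73,983.19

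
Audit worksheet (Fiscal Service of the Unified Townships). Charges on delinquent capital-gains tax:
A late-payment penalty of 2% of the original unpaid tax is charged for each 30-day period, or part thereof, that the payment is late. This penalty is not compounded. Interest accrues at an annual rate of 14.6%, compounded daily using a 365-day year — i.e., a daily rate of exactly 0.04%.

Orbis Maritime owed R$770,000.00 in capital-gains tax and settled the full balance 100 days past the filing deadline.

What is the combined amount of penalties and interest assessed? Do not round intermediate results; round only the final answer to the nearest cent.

Penalty periods: ⌈100/30⌉ = 4; penalty = 4 × 2% × R$770,000.00 = R$61,600.00
Interest: R$770,000.00 × ((1 + 0.0004)^100 − 1) = R$770,000.00 × 0.04080245… = R$31,417.8865…
Penalties + interest = R$61,600.0000 + R$31,417.8865… = R$93,017.89

R$93,017.89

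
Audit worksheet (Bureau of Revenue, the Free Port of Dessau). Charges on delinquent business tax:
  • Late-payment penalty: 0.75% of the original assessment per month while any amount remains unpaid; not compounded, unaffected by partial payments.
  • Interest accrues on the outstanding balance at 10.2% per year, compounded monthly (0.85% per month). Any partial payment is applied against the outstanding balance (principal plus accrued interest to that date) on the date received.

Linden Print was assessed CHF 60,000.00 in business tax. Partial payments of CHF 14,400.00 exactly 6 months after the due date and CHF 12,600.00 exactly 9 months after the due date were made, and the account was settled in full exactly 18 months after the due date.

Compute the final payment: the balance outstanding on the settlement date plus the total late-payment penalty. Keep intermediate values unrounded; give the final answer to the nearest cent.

Balance at month 6: CHF 60,000.0000 × (1 + 0.0085)^6 = CHF 63,125.7667…
After CHF 14,400.00 payment: CHF 63,125.7667… − CHF 14,400.00 = CHF 48,725.7667…
Balance at month 9: CHF 48,725.7667… × (1 + 0.0085)^3 = CHF 49,978.8649…
After CHF 12,600.00 payment: CHF 49,978.8649… − CHF 12,600.00 = CHF 37,378.8649…
Balance at month 18: CHF 37,378.8649… × (1 + 0.0085)^9 = CHF 40,337.5236…
Penalty: 18 × 0.75% × CHF 60,000.00 = CHF 8,100.00
Final settlement = outstanding balance + penalty = CHF 40,337.5236… + CHF 8,100.00 = CHF 48,437.52

CHF 48,437.52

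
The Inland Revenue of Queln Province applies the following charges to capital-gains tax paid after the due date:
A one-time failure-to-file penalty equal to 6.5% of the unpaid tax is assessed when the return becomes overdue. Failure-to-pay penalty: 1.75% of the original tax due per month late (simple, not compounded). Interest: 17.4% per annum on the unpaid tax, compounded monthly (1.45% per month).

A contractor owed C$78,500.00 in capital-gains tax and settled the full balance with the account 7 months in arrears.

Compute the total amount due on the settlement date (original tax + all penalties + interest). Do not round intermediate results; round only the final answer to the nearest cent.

Failure-to-file penalty: 6.5% × C$78,500.00 = C$5,102.50
Failure-to-pay penalty: 7 × 1.75% × C$78,500.00 = C$9,616.25
Interest: C$78,500.00 × ((1 + 0.0145)^7 − 1) = C$78,500.00 × 0.1060235… = C$8,322.8457…
Total = C$78,500.00 + C$14,718.7500 + C$8,322.8457… = C$101,541.60

C$101,541.60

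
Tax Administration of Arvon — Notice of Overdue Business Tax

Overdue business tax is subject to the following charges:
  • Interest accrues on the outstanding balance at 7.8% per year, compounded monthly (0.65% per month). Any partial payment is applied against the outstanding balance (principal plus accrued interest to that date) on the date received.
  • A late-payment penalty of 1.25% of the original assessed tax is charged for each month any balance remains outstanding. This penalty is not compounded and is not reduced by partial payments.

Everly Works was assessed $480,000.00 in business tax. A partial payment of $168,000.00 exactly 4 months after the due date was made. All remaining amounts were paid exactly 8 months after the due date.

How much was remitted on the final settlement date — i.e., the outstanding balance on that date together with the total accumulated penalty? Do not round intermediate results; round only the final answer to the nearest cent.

Balance at month 4: $480,000.0000 × (1 + 0.0065)^4 = $492,602.2081…
After $168,000.00 payment: $492,602.2081… − $168,000.00 = $324,602.2081…
Balance at month 8: $324,602.2081… × (1 + 0.0065)^4 = $333,124.5094…
Penalty: 8 × 1.25% × $480,000.00 = $48,000.00
Final settlement = outstanding balance + penalty = $333,124.5094… + $48,000.00 = $381,124.51

$381,124.51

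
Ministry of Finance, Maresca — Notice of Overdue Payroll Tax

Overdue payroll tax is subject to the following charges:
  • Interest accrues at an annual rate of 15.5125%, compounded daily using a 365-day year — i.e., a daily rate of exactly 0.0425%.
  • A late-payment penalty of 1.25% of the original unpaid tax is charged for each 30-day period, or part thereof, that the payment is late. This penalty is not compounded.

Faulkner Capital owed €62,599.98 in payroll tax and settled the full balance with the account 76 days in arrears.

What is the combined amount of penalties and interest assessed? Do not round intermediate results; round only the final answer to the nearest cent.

Penalty periods: ⌈76/30⌉ = 3; penalty = 3 × 1.25% × €62,599.98 = €2,347.50…
Interest: €62,599.98 × ((1 + 0.000425)^76 − 1) = €62,599.98 × 0.03282022… = €2,054.5451…
Penalties + interest = €2,347.4993… + €2,054.5451… = €4,402.04

€4,402.04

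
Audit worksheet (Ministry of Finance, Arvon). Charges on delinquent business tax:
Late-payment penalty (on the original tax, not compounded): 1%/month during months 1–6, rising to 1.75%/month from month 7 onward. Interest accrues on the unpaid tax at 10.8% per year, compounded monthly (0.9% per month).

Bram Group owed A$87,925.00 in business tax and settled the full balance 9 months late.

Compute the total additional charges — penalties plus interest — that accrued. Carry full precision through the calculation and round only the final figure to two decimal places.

Penalty, months 1–6: 6 × 1% × A$87,925.00 = A$5,275.50
Penalty, months 7–9: 3 × 1.75% × A$87,925.00 = A$4,616.06…
Interest: A$87,925.00 × ((1 + 0.009)^9 − 1) = A$87,925.00 × 0.0839781… = A$7,383.7718…
Penalties + interest = A$9,891.5625 + A$7,383.7718… = A$17,275.33

A$17,275.33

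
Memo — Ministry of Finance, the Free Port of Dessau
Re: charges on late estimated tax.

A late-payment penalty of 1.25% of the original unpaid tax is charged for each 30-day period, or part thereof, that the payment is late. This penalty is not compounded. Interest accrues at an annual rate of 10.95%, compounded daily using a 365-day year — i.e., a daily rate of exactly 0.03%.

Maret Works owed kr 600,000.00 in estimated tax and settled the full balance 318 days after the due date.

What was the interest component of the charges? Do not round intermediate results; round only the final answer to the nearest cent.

kr 60,049.84

Interest: kr 600,000.00 × ((1 + 0.0003)^318 − 1) = kr 600,000.00 × 0.10008307… = kr 60,049.8405…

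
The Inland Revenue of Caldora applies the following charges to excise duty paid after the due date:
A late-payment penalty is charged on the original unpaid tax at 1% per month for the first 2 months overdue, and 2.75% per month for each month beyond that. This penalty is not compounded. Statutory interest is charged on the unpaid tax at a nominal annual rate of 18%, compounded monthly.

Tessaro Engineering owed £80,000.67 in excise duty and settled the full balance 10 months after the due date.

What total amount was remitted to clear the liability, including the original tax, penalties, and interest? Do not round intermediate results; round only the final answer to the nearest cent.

Penalty, months 1–2: 2 × 1% × £80,000.67 = £1,600.01…
Penalty, months 3–10: 8 × 2.75% × £80,000.67 = £17,600.15…
Interest (18%/yr ÷ 12 = 1.5%/month): £80,000.67 × ((1 + 0.015)^10 − 1) = £12,843.3736…
Total = £80,000.67 + £19,200.1608 + £12,843.3736… = £112,044.20

£112,044.20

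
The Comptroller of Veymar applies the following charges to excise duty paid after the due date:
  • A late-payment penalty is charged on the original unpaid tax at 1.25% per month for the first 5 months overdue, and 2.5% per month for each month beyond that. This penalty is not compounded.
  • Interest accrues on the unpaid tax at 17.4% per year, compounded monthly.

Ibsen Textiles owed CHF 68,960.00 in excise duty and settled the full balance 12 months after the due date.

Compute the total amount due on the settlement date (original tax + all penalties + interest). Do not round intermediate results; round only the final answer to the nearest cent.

CHF 98,341.76

Penalty, months 1–5: 5 × 1.25% × CHF 68,960.00 = CHF 4,310.00
Penalty, months 6–12: 7 × 2.5% × CHF 68,960.00 = CHF 12,068.00
Interest (17.4%/yr ÷ 12 = 1.45%/month): CHF 68,960.00 × ((1 + 0.0145)^12 − 1) = CHF 13,003.7593…
Total = CHF 68,960.00 + CHF 16,378.0000 + CHF 13,003.7593… = CHF 98,341.76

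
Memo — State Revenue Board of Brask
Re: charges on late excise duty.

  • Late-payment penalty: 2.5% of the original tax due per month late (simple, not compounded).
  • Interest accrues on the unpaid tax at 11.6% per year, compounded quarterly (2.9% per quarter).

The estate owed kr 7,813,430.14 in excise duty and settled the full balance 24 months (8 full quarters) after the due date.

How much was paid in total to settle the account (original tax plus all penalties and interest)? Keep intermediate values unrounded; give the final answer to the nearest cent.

kr 14,509,262.07

Late-payment penalty: 24 × 2.5% × kr 7,813,430.14 = kr 4,688,058.08…
Interest: kr 7,813,430.14 × ((1 + 0.029)^8 − 1) = kr 7,813,430.14 × 0.2569645… = kr 2,007,773.8495…
Total = kr 7,813,430.14 + kr 4,688,058.0840 + kr 2,007,773.8495… = kr 14,509,262.07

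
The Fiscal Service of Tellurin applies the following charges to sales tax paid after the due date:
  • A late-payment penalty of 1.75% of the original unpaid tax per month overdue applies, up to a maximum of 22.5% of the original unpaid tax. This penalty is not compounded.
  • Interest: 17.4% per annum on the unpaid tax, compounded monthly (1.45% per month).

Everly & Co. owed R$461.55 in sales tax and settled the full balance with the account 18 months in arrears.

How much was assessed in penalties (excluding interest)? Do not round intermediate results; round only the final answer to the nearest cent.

R$103.85

Penalty (uncapped): 18 × 1.75% × R$461.55 = R$145.39…; cap = 22.5% × R$461.55 = R$103.85… → penalty = R$103.85…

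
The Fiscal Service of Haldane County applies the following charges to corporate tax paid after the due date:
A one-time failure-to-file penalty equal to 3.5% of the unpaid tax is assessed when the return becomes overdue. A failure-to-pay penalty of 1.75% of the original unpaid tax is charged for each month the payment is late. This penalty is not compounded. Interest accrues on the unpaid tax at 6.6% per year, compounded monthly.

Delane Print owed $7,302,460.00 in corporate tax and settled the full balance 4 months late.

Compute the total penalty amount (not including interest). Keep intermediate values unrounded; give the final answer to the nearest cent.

$766,758.30

Failure-to-file penalty: 3.5% × $7,302,460.00 = $255,586.10
Failure-to-pay penalty: 4 × 1.75% × $7,302,460.00 = $511,172.20
Total penalty = $255,586.10 + $511,172.20 = $766,758.30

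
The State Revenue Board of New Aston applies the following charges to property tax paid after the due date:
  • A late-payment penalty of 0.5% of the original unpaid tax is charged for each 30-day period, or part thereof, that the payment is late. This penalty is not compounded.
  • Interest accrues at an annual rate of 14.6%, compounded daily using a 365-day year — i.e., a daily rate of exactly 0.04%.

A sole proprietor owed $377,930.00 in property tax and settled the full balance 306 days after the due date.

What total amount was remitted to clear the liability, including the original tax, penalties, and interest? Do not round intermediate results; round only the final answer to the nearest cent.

Penalty periods: ⌈306/30⌉ = 11; penalty = 11 × 0.5% × $377,930.00 = $20,786.15
Interest: $377,930.00 × ((1 + 0.0004)^306 − 1) = $377,930.00 × 0.13017843… = $49,198.3356…
Total = $377,930.00 + $20,786.1500 + $49,198.3356… = $447,914.49

$447,914.49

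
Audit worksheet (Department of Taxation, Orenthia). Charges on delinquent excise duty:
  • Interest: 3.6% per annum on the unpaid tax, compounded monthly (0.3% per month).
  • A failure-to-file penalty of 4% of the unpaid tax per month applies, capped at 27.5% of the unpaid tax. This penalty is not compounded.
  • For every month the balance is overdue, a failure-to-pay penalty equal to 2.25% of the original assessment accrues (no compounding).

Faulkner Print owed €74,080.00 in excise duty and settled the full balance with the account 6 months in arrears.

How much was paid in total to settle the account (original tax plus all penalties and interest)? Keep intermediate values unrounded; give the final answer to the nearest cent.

Failure-to-file: 6 × 4% × €74,080.00 = €17,779.20 (under the 27.5% cap)
Failure-to-pay penalty: 6 × 2.25% × €74,080.00 = €10,000.80
Interest: €74,080.00 × ((1 + 0.003)^6 − 1) = €74,080.00 × 0.0181355… = €1,343.4809…
Total = €74,080.00 + €27,780.0000 + €1,343.4809… = €103,203.48

€103,203.48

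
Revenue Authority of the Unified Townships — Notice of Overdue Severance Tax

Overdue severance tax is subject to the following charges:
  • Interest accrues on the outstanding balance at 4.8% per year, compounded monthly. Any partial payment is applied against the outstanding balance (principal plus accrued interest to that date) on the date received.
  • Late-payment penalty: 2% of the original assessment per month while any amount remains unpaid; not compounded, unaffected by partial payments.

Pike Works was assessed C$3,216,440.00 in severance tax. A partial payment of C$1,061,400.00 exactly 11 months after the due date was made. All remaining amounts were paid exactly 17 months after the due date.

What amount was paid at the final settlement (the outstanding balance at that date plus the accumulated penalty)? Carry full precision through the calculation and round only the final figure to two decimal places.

Monthly rate = 4.8% ÷ 12 = 0.4%
Balance at month 11: C$3,216,440.0000 × (1 + 0.004)^11 = C$3,360,828.0661…
After C$1,061,400.00 payment: C$3,360,828.0661… − C$1,061,400.00 = C$2,299,428.0661…
Balance at month 17: C$2,299,428.0661… × (1 + 0.004)^6 = C$2,355,169.1545…
Penalty: 17 × 2% × C$3,216,440.00 = C$1,093,589.60
Final settlement = outstanding balance + penalty = C$2,355,169.1545… + C$1,093,589.60 = C$3,448,758.75

C$3,448,758.75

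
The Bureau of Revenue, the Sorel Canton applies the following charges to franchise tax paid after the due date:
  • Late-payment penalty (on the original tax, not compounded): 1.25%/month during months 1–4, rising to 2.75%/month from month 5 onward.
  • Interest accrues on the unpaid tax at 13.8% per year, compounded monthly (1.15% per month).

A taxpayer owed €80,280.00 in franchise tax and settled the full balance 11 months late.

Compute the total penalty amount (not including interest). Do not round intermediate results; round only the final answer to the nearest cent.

€19,467.90

Penalty, months 1–4: 4 × 1.25% × €80,280.00 = €4,014.00
Penalty, months 5–11: 7 × 2.75% × €80,280.00 = €15,453.90
Total penalty = €4,014.00 + €15,453.90 = €19,467.90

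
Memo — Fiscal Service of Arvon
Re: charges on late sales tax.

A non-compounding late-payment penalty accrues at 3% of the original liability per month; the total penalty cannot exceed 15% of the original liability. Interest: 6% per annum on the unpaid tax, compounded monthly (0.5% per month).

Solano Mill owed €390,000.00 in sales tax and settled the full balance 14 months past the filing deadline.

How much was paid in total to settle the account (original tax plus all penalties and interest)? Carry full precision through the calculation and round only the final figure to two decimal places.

€476,705.24

Penalty (uncapped): 14 × 3% × €390,000.00 = €163,800.00; cap = 15% × €390,000.00 = €58,500.00 → penalty = €58,500.00
Interest: €390,000.00 × ((1 + 0.005)^14 − 1) = €390,000.00 × 0.0723211… = €28,205.2415…
Total = €390,000.00 + €58,500.0000 + €28,205.2415… = €476,705.24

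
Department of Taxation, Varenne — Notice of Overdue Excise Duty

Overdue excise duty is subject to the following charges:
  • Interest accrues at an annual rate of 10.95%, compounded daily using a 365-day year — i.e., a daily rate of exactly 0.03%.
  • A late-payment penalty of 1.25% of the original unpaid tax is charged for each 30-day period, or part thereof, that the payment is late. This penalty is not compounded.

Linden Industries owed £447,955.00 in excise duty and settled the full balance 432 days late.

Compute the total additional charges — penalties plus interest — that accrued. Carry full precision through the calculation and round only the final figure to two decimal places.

Penalty periods: ⌈432/30⌉ = 15; penalty = 15 × 1.25% × £447,955.00 = £83,991.56…
Interest: £447,955.00 × ((1 + 0.0003)^432 − 1) = £447,955.00 × 0.13835082… = £61,974.9406…
Penalties + interest = £83,991.5625 + £61,974.9406… = £145,966.50

£145,966.50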